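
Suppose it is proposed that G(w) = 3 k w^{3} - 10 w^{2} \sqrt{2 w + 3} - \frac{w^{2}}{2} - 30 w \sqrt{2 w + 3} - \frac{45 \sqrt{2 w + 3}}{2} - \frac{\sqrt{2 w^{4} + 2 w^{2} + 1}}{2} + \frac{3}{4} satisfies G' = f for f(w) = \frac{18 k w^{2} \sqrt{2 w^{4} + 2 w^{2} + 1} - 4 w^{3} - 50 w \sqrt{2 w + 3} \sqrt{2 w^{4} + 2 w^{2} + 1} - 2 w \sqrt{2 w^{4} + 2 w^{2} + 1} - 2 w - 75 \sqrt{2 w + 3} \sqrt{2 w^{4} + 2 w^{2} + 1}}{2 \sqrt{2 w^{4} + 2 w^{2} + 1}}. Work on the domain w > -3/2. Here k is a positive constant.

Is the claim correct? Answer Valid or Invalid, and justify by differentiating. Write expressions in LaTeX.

d/dw[G] = \frac{18 k w^{2} \sqrt{2 w + 3} \sqrt{2 w^{4} + 2 w^{2} + 1} - 4 w^{3} \sqrt{2 w + 3} - 100 w^{2} \sqrt{2 w^{4} + 2 w^{2} + 1} - 2 w \sqrt{2 w + 3} \sqrt{2 w^{4} + 2 w^{2} + 1} - 2 w \sqrt{2 w + 3} - 300 w \sqrt{2 w^{4} + 2 w^{2} + 1} - 225 \sqrt{2 w^{4} + 2 w^{2} + 1}}{2 \sqrt{2 w + 3} \sqrt{2 w^{4} + 2 w^{2} + 1}}
This equals f(w) exactly, so the claim holds.

Valid: G'(w) = f(w).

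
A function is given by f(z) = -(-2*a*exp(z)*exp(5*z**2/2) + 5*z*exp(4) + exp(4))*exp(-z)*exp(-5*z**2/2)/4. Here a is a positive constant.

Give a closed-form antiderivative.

An antiderivative F(z) passes only if d/dz[F] lands on f(z) exactly.
Check: d/dz[(2*a*z + exp(-5*z**2/2 - z + 4))/4] = (2*a*exp(-4)*exp(z)*exp(5*z**2/2) - 5*z - 1)*exp(4)*exp(-z)*exp(-5*z**2/2)/4, which equals f(z).

An antiderivative is F(z) = (2*a*z + exp(-5*z**2/2 - z + 4))/4.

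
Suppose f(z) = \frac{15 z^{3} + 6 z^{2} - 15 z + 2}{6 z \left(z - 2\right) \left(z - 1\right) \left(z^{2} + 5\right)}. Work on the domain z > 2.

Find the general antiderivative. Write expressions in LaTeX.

F(z) = \frac{\log{\left(z \right)}}{30} + \frac{29 \log{\left(z - 2 \right)}}{27} - \frac{2 \log{\left(z - 1 \right)}}{9} - \frac{239 \log{\left(z^{2} + 5 \right)}}{540} + \frac{31 \sqrt{5} \operatorname{atan}{\left(\frac{\sqrt{5} z}{5} \right)}}{270} + C

Factor the denominator (6 z \left(z - 2\right) \left(z - 1\right) \left(z^{2} + 5\right)) and decompose: f = - \frac{239 z - 155}{270 \left(z^{2} + 5\right)} - \frac{2}{9 \left(z - 1\right)} + \frac{29}{27 \left(z - 2\right)} + \frac{1}{30 z}; each piece integrates to a log, atan, or power term.
Check: d/dz[\frac{\log{\left(z \right)}}{30} + \frac{29 \log{\left(z - 2 \right)}}{27} - \frac{2 \log{\left(z - 1 \right)}}{9} - \frac{239 \log{\left(z^{2} + 5 \right)}}{540} + \frac{31 \sqrt{5} \operatorname{atan}{\left(\frac{\sqrt{5} z}{5} \right)}}{270}] = \frac{15 z^{3} + 6 z^{2} - 15 z + 2}{6 z^{5} - 18 z^{4} + 42 z^{3} - 90 z^{2} + 60 z}, which equals f(z).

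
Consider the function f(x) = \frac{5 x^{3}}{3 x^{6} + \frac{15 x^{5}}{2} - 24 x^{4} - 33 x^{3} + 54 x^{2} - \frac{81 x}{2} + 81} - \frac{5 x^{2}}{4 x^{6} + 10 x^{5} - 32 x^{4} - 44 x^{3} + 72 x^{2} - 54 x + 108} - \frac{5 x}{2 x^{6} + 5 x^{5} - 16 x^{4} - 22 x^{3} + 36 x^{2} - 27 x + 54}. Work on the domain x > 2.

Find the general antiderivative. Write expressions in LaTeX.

Factor the denominator (6 \left(x - 2\right) \left(x + 3\right)^{2} \left(2 x - 3\right) \left(x^{2} + 1\right)) and decompose: f = - \frac{322 x - 271}{3900 \left(x^{2} + 1\right)} + \frac{20}{351 \left(2 x - 3\right)} + \frac{1}{1350 \left(x + 3\right)} - \frac{13}{60 \left(x + 3\right)^{2}} + \frac{4}{75 \left(x - 2\right)}; each piece integrates to a log, atan, or power term.
Check: d/dx[\frac{4 \log{\left(x - 2 \right)}}{75} + \frac{10 \log{\left(x - \frac{3}{2} \right)}}{351} + \frac{\log{\left(x + 3 \right)}}{1350} - \frac{161 \log{\left(x^{2} + 1 \right)}}{3900} + \frac{271 \operatorname{atan}{\left(x \right)}}{3900} + \frac{13}{60 x + 180}] = \frac{20 x^{3} - 15 x^{2} - 30 x}{12 x^{6} + 30 x^{5} - 96 x^{4} - 132 x^{3} + 216 x^{2} - 162 x + 324}, which equals f(x).

F(x) = \frac{4 \log{\left(x - 2 \right)}}{75} + \frac{10 \log{\left(x - \frac{3}{2} \right)}}{351} + \frac{\log{\left(x + 3 \right)}}{1350} - \frac{161 \log{\left(x^{2} + 1 \right)}}{3900} + \frac{271 \operatorname{atan}{\left(x \right)}}{3900} + \frac{13}{60 x + 180} + C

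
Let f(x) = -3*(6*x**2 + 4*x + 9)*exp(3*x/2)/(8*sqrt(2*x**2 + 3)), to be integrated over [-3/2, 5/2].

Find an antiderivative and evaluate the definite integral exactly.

Antiderivative: F(x) = -3*sqrt(2*x**2 + 3)*exp(3*x/2)/4; value = -3*sqrt(62)*exp(15/4)/8 + 3*sqrt(30)*exp(-9/4)/8

f has the shape u'v + uv' for u = -3*sqrt(2*x**2 + 3)/4 and v = exp(3*x/2) — it is the derivative of the product u*v.
F(x) = -3*sqrt(2*x**2 + 3)*exp(3*x/2)/4 is an antiderivative of f.
Check: d/dx[-3*sqrt(2*x**2 + 3)*exp(3*x/2)/4] = (-18*x**2*exp(3*x/2) - 12*x*exp(3*x/2) - 27*exp(3*x/2))/(8*sqrt(2*x**2 + 3)), which equals f(x).
F(5/2) = -3*sqrt(62)*exp(15/4)/8; F(-3/2) = -3*sqrt(30)*exp(-9/4)/8.
Integral = F(5/2) - F(-3/2) = -3*sqrt(62)*exp(15/4)/8 + 3*sqrt(30)*exp(-9/4)/8.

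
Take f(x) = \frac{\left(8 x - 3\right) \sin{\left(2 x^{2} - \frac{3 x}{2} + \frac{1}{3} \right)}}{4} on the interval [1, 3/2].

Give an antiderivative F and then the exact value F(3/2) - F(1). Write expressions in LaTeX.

Antiderivative: F(x) = - \frac{\cos{\left(2 x^{2} - \frac{3 x}{2} + \frac{1}{3} \right)}}{2}; value = \frac{\cos{\left(\frac{5}{6} \right)}}{2} - \frac{\cos{\left(\frac{31}{12} \right)}}{2}

f matches the chain-rule pattern g'(h)*h' with inner function h(x) = 2 x^{2} - \frac{3 x}{2} + \frac{1}{3}; substituting u = h(x) collapses the integral.
F(x) = - \frac{\cos{\left(2 x^{2} - \frac{3 x}{2} + \frac{1}{3} \right)}}{2} is an antiderivative of f.
Check: d/dx[- \frac{\cos{\left(2 x^{2} - \frac{3 x}{2} + \frac{1}{3} \right)}}{2}] = 2 x \sin{\left(2 x^{2} - \frac{3 x}{2} + \frac{1}{3} \right)} - \frac{3 \sin{\left(2 x^{2} - \frac{3 x}{2} + \frac{1}{3} \right)}}{4}, which equals f(x).
F(3/2) = - \frac{\cos{\left(\frac{31}{12} \right)}}{2}; F(1) = - \frac{\cos{\left(\frac{5}{6} \right)}}{2}.
Integral = F(3/2) - F(1) = \frac{\cos{\left(\frac{5}{6} \right)}}{2} - \frac{\cos{\left(\frac{31}{12} \right)}}{2}.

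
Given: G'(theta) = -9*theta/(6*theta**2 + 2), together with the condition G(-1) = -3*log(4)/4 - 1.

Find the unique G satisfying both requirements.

The substitution u = 3*theta**2 + 1 works: G'(theta) is exactly (dG/du)*(du/dtheta) for that inner function.
A general antiderivative is -3*log(3*theta**2 + 1)/4 + C.
The condition gives C = -3*log(4)/4 - 1 - (-3*log(4)/4) = -1.
So G(theta) = -3*log(3*theta**2 + 1)/4 - 1.
Check: d/dtheta[-3*log(3*theta**2 + 1)/4 - 1] = -9*theta/(6*theta**2 + 2) = G'(theta).

G(theta) = -3*log(3*theta**2 + 1)/4 - 1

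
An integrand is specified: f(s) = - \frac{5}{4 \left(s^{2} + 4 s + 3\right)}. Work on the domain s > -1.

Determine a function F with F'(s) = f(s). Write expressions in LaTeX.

An antiderivative is F(s) = - \frac{5 \log{\left(s + 1 \right)}}{8} + \frac{5 \log{\left(s + 3 \right)}}{8}.

Factor the denominator (4 \left(s + 1\right) \left(s + 3\right)) and decompose: f = \frac{5}{8 \left(s + 3\right)} - \frac{5}{8 \left(s + 1\right)}; each piece integrates to a log, atan, or power term.
Check: d/ds[- \frac{5 \log{\left(s + 1 \right)}}{8} + \frac{5 \log{\left(s + 3 \right)}}{8}] = - \frac{5}{4 s^{2} + 16 s + 12}, which equals f(s).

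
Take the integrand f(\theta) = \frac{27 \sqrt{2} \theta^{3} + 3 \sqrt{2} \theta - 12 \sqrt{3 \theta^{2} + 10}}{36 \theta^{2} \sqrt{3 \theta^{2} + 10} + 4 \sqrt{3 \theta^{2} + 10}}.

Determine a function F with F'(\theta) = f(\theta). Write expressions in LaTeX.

Recover f(\theta) by differentiating a candidate F(\theta); any mismatch rules it out.
Check: d/d\theta[\frac{\sqrt{2} \sqrt{3 \theta^{2} + 10} - 4 \operatorname{atan}{\left(3 \theta \right)}}{4}] = \frac{27 \sqrt{2} \theta^{3} + 3 \sqrt{2} \theta - 12 \sqrt{3 \theta^{2} + 10}}{36 \theta^{2} \sqrt{3 \theta^{2} + 10} + 4 \sqrt{3 \theta^{2} + 10}} = f(\theta).

An antiderivative is F(\theta) = \frac{\sqrt{2} \sqrt{3 \theta^{2} + 10} - 4 \operatorname{atan}{\left(3 \theta \right)}}{4}.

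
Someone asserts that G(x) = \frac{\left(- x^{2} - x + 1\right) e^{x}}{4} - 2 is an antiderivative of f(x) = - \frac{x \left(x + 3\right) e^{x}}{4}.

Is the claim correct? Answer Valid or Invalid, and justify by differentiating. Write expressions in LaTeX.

d/dx[G] = - \frac{x^{2} e^{x}}{4} - \frac{3 x e^{x}}{4}
This equals f(x) exactly, so the claim holds.

Valid - the claim checks out under differentiation.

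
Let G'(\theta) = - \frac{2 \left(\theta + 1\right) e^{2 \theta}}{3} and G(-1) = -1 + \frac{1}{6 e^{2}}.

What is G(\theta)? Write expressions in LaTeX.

Recognize the product-rule pattern: G'(\theta) = u'v + uv' with u = - \frac{\theta}{3} - \frac{1}{6}, v = e^{2 \theta}, so integration by parts undoes it.
A general antiderivative is \frac{\left(- 2 \theta - 1\right) e^{2 \theta}}{6} + C.
The condition gives C = -1 + \frac{1}{6 e^{2}} - (\frac{1}{6 e^{2}}) = -1.
So G(\theta) = \frac{\left(- 2 \theta - 1\right) e^{2 \theta} - 6}{6}.
Check: d/d\theta[\frac{\left(- 2 \theta - 1\right) e^{2 \theta} - 6}{6}] = - \frac{2 \theta e^{2 \theta}}{3} - \frac{2 e^{2 \theta}}{3}, which equals G'(\theta).

G(\theta) = \frac{\left(- 2 \theta - 1\right) e^{2 \theta} - 6}{6}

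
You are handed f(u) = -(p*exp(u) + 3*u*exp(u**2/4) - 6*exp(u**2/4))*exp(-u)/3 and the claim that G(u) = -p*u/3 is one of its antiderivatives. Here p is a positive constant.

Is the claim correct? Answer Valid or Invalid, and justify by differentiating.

d/du[G] = -p/3
d/du[G] - f(u) = (u*exp(u**2/4) - 2*exp(u**2/4))*exp(-u) != 0.

Invalid: d/du[G] - f = (u*exp(u**2/4) - 2*exp(u**2/4))*exp(-u), which is not 0.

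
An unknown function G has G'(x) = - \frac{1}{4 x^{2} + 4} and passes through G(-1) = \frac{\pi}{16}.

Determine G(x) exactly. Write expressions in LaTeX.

G(x) = - \frac{\operatorname{atan}{\left(x \right)}}{4}

Whatever form G(x) takes, its d/dx must return the stated G'(x).
A general antiderivative is - \frac{\operatorname{atan}{\left(x \right)}}{4} + C.
The condition gives C = \frac{\pi}{16} - (\frac{\pi}{16}) = 0.
So G(x) = - \frac{\operatorname{atan}{\left(x \right)}}{4}.
Check: d/dx[- \frac{\operatorname{atan}{\left(x \right)}}{4}] = - \frac{1}{4 x^{2} + 4} = G'(x).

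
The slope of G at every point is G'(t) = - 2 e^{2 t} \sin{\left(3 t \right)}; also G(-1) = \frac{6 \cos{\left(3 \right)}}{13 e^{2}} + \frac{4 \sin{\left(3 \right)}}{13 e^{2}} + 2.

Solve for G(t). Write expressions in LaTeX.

The proposed G(t) is checked by its d/dt: the result must match the given G'(t).
A general antiderivative is - \frac{4 e^{2 t} \sin{\left(3 t \right)}}{13} + \frac{6 e^{2 t} \cos{\left(3 t \right)}}{13} + C.
The condition gives C = \frac{6 \cos{\left(3 \right)}}{13 e^{2}} + \frac{4 \sin{\left(3 \right)}}{13 e^{2}} + 2 - (\frac{6 \cos{\left(3 \right)}}{13 e^{2}} + \frac{4 \sin{\left(3 \right)}}{13 e^{2}}) = 2.
So G(t) = \frac{2 \left(- 2 e^{2 t} \sin{\left(3 t \right)} + 3 e^{2 t} \cos{\left(3 t \right)} + 13\right)}{13}.
Check: d/dt[\frac{2 \left(- 2 e^{2 t} \sin{\left(3 t \right)} + 3 e^{2 t} \cos{\left(3 t \right)} + 13\right)}{13}] = - 2 e^{2 t} \sin{\left(3 t \right)} = G'(t).

G(t) = \frac{2 \left(- 2 e^{2 t} \sin{\left(3 t \right)} + 3 e^{2 t} \cos{\left(3 t \right)} + 13\right)}{13}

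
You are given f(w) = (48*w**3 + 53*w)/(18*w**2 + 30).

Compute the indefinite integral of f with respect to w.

F(w) = 4*w**2/3 - 3*log(w**2 + 5/3)/4 + C

For F(w) to be correct the identity F'(w) - f(w) = 0 must hold.
Check: d/dw[4*w**2/3 - 3*log(w**2 + 5/3)/4] = (48*w**3 + 53*w)/(18*w**2 + 30) = f(w).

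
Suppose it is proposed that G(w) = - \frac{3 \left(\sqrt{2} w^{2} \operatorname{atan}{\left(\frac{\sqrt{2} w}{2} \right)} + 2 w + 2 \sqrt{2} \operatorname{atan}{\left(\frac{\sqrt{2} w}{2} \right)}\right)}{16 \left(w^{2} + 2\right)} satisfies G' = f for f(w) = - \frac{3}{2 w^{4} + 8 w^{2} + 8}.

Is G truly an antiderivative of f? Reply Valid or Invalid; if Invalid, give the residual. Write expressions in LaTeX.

Valid: G'(w) = f(w).

d/dw[G] = - \frac{3}{2 w^{4} + 8 w^{2} + 8}
This equals f(w) exactly, so the claim holds.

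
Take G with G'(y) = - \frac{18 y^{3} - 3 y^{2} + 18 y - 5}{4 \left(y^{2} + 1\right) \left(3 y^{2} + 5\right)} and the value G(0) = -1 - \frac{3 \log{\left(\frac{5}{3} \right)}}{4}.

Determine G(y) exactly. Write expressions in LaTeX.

G(y) = - \frac{3 \log{\left(y^{2} + \frac{5}{3} \right)}}{4} + \frac{\operatorname{atan}{\left(y \right)}}{4} - 1

Whatever form G(y) takes, its d/dy must return the stated G'(y).
A general antiderivative is - \frac{3 \log{\left(y^{2} + \frac{5}{3} \right)}}{4} + \frac{\operatorname{atan}{\left(y \right)}}{4} + C.
The condition gives C = -1 - \frac{3 \log{\left(\frac{5}{3} \right)}}{4} - (- \frac{3 \log{\left(\frac{5}{3} \right)}}{4}) = -1.
So G(y) = - \frac{3 \log{\left(y^{2} + \frac{5}{3} \right)}}{4} + \frac{\operatorname{atan}{\left(y \right)}}{4} - 1.
Check: d/dy[- \frac{3 \log{\left(y^{2} + \frac{5}{3} \right)}}{4} + \frac{\operatorname{atan}{\left(y \right)}}{4} - 1] = \frac{- 18 y^{3} + 3 y^{2} - 18 y + 5}{12 y^{4} + 32 y^{2} + 20}, which equals G'(y).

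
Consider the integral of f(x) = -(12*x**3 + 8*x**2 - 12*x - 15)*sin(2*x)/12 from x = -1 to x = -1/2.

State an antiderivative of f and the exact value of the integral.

Antiderivative: F(x) = x**3*cos(2*x)/2 - 3*x**2*sin(2*x)/4 + x**2*cos(2*x)/3 - x*sin(2*x)/3 - 5*x*cos(2*x)/4 + 5*sin(2*x)/8 - 19*cos(2*x)/24; value = -29*sin(1)/48 - 7*cos(1)/48 - 7*cos(2)/24 + 5*sin(2)/24

Check any antiderivative F(x) by computing F'(x) and comparing it with f(x).
F(x) = x**3*cos(2*x)/2 - 3*x**2*sin(2*x)/4 + x**2*cos(2*x)/3 - x*sin(2*x)/3 - 5*x*cos(2*x)/4 + 5*sin(2*x)/8 - 19*cos(2*x)/24 is an antiderivative of f.
Check: d/dx[x**3*cos(2*x)/2 - 3*x**2*sin(2*x)/4 + x**2*cos(2*x)/3 - x*sin(2*x)/3 - 5*x*cos(2*x)/4 + 5*sin(2*x)/8 - 19*cos(2*x)/24] = -x**3*sin(2*x) - 2*x**2*sin(2*x)/3 + x*sin(2*x) + 5*sin(2*x)/4, which equals f(x).
F(-1/2) = -29*sin(1)/48 - 7*cos(1)/48; F(-1) = -5*sin(2)/24 + 7*cos(2)/24.
Integral = F(-1/2) - F(-1) = -29*sin(1)/48 - 7*cos(1)/48 - 7*cos(2)/24 + 5*sin(2)/24.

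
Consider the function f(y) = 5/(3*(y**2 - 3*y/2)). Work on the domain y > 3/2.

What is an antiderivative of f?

An antiderivative is F(y) = 10*(-log(y) + log(y - 3/2))/9.

Factor the denominator (3*y*(2*y - 3)) and decompose: f = 20/(9*(2*y - 3)) - 10/(9*y); each piece integrates to a log, atan, or power term.
Check: d/dy[10*(-log(y) + log(y - 3/2))/9] = 10/(6*y**2 - 9*y), which equals f(y).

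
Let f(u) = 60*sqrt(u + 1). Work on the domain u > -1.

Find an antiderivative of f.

A first test for any F(u): its u-derivative must equal f(u) identically.
Check: d/du[5*(4*u + 4)**(3/2)] = 60*sqrt(u + 1) = f(u).

An antiderivative is F(u) = 5*(4*u + 4)**(3/2).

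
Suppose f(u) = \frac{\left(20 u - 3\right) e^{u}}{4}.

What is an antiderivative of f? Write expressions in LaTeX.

Recognize the product-rule pattern: f = v'r + vr' with v = 5 u - \frac{23}{4}, r = e^{u}, so integration by parts undoes it.
Check: d/du[5 u e^{u} - \frac{23 e^{u}}{4}] = 5 u e^{u} - \frac{3 e^{u}}{4}, which equals f(u).

An antiderivative is F(u) = 5 u e^{u} - \frac{23 e^{u}}{4}.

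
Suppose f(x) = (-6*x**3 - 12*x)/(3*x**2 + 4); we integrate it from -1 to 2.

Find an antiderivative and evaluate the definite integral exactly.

Recover f(x) by differentiating a candidate F(x); any mismatch rules it out.
F(x) = -x**2 - 2*log(3*x**2/2 + 2)/3 is an antiderivative of f.
Check: d/dx[-x**2 - 2*log(3*x**2/2 + 2)/3] = (-6*x**3 - 12*x)/(3*x**2 + 4) = f(x).
F(2) = -4 - 2*log(8)/3; F(-1) = -1 - 2*log(7/2)/3.
Integral = F(2) - F(-1) = -3 - 2*log(8)/3 + 2*log(7/2)/3.

Antiderivative: F(x) = -x**2 - 2*log(3*x**2/2 + 2)/3; value = -3 - 2*log(8)/3 + 2*log(7/2)/3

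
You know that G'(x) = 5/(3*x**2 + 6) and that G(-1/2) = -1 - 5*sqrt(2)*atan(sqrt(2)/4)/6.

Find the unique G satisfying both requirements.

Any candidate G(x) must reproduce the stated G'(x) exactly.
A general antiderivative is 5*sqrt(2)*atan(sqrt(2)*x/2)/6 + C.
The condition gives C = -1 - 5*sqrt(2)*atan(sqrt(2)/4)/6 - (-5*sqrt(2)*atan(sqrt(2)/4)/6) = -1.
So G(x) = (5*sqrt(2)*atan(sqrt(2)*x/2) - 6)/6.
Check: d/dx[(5*sqrt(2)*atan(sqrt(2)*x/2) - 6)/6] = 5/(3*x**2 + 6) = G'(x).

G(x) = (5*sqrt(2)*atan(sqrt(2)*x/2) - 6)/6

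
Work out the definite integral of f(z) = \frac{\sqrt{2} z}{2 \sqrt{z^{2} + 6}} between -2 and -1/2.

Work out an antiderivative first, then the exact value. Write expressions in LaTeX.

Antiderivative: F(z) = \frac{\sqrt{2} \sqrt{z^{2} + 6}}{2}; value = - \sqrt{5} + \frac{5 \sqrt{2}}{4}

f matches the chain-rule pattern g'(h)*h' with inner function h(z) = \frac{z^{2}}{2} + 3; substituting u = h(z) collapses the integral.
F(z) = \frac{\sqrt{2} \sqrt{z^{2} + 6}}{2} is an antiderivative of f.
Check: d/dz[\frac{\sqrt{2} \sqrt{z^{2} + 6}}{2}] = \frac{\sqrt{2} z}{2 \sqrt{z^{2} + 6}} = f(z).
F(-1/2) = \frac{5 \sqrt{2}}{4}; F(-2) = \sqrt{5}.
Integral = F(-1/2) - F(-2) = - \sqrt{5} + \frac{5 \sqrt{2}}{4}.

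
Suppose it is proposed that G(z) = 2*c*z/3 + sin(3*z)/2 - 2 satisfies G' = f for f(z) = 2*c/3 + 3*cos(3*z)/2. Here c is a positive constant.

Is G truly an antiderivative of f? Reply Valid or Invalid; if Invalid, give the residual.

d/dz[G] = 2*c/3 + 3*cos(3*z)/2
This equals f(z) exactly, so the claim holds.

Valid. The derivative of G reproduces f.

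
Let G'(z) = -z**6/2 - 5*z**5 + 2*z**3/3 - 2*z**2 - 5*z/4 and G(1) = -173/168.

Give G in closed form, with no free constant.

The integrand splits into summands that can be handled one at a time.
A general antiderivative is -z**7/14 - 5*z**6/6 + z**4/6 - 2*z**3/3 - 5*z**2/8 + C.
The condition gives C = -173/168 - (-341/168) = 1.
So G(z) = -(12*z**7 + 140*z**6 - 28*z**4 + 112*z**3 + 105*z**2 - 168)/168.
Check: d/dz[-(12*z**7 + 140*z**6 - 28*z**4 + 112*z**3 + 105*z**2 - 168)/168] = -z**6/2 - 5*z**5 + 2*z**3/3 - 2*z**2 - 5*z/4 = G'(z).

G(z) = -(12*z**7 + 140*z**6 - 28*z**4 + 112*z**3 + 105*z**2 - 168)/168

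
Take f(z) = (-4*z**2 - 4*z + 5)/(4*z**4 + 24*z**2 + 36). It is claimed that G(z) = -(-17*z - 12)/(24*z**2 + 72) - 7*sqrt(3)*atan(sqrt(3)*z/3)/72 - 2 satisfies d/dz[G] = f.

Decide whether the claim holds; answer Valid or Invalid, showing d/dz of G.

d/dz[G] = (-4*z**2 - 4*z + 5)/(4*z**4 + 24*z**2 + 36)
This equals f(z) exactly, so the claim holds.

Valid. The derivative of G reproduces f.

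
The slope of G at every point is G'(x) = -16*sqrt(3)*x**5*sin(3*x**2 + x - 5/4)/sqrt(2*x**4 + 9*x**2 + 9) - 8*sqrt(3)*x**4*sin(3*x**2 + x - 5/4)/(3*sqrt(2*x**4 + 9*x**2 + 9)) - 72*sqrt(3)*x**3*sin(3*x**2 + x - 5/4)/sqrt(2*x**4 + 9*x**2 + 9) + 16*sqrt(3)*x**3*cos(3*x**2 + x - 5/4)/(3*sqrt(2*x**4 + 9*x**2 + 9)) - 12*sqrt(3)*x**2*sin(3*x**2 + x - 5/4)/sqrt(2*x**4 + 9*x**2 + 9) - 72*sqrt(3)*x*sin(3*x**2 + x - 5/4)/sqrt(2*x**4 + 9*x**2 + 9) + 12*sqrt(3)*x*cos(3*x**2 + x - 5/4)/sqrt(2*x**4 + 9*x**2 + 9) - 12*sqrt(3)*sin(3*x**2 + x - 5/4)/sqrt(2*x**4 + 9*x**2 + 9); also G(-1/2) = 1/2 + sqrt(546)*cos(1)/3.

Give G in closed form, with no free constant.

Recognize the product-rule pattern: G'(x) = u'v + uv' with u = 4*sqrt(2*x**4/3 + 3*x**2 + 3), v = cos(3*x**2 + x - 5/4), so integration by parts undoes it.
A general antiderivative is 4*sqrt(2*x**4/3 + 3*x**2 + 3)*cos(3*x**2 + x - 5/4) + C.
The condition gives C = 1/2 + sqrt(546)*cos(1)/3 - (sqrt(546)*cos(1)/3) = 1/2.
So G(x) = (8*sqrt(3)*sqrt(2*x**4 + 9*x**2 + 9)*cos(3*x**2 + x - 5/4) + 3)/6.
Check: d/dx[(8*sqrt(3)*sqrt(2*x**4 + 9*x**2 + 9)*cos(3*x**2 + x - 5/4) + 3)/6] = (-48*sqrt(3)*x**5*sin(3*x**2 + x - 5/4) - 8*sqrt(3)*x**4*sin(3*x**2 + x - 5/4) - 216*sqrt(3)*x**3*sin(3*x**2 + x - 5/4) + 16*sqrt(3)*x**3*cos(3*x**2 + x - 5/4) - 36*sqrt(3)*x**2*sin(3*x**2 + x - 5/4) - 216*sqrt(3)*x*sin(3*x**2 + x - 5/4) + 36*sqrt(3)*x*cos(3*x**2 + x - 5/4) - 36*sqrt(3)*sin(3*x**2 + x - 5/4))/(3*sqrt(2*x**4 + 9*x**2 + 9)), which equals G'(x).

G(x) = (8*sqrt(3)*sqrt(2*x**4 + 9*x**2 + 9)*cos(3*x**2 + x - 5/4) + 3)/6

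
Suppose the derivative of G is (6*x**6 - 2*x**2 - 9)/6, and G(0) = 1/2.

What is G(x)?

G(x) = (18*x**7 - 14*x**3 - 189*x + 63)/126

Recover the given G'(x) by differentiating a candidate G(x); any mismatch rules it out.
A general antiderivative is x**7/7 - x**3/9 - 3*x/2 + C.
The condition gives C = 1/2 - (0) = 1/2.
So G(x) = (18*x**7 - 14*x**3 - 189*x + 63)/126.
Check: d/dx[(18*x**7 - 14*x**3 - 189*x + 63)/126] = x**6 - x**2/3 - 3/2, which equals G'(x).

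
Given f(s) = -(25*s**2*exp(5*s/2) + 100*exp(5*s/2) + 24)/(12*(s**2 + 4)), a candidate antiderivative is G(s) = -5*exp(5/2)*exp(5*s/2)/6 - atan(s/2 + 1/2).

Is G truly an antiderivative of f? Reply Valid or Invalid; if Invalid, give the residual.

Invalid: d/ds[G] - f = (-25*s**4*exp(5/2)*exp(5*s/2) + 25*s**4*exp(5*s/2) - 50*s**3*exp(5/2)*exp(5*s/2) + 50*s**3*exp(5*s/2) - 225*s**2*exp(5/2)*exp(5*s/2) + 225*s**2*exp(5*s/2) - 200*s*exp(5/2)*exp(5*s/2) + 200*s*exp(5*s/2) + 48*s - 500*exp(5/2)*exp(5*s/2) + 500*exp(5*s/2) + 24)/(12*s**4 + 24*s**3 + 108*s**2 + 96*s + 240), which is not 0.

d/ds[G] = (-25*s**2*exp(5/2)*exp(5*s/2) - 50*s*exp(5/2)*exp(5*s/2) - 125*exp(5/2)*exp(5*s/2) - 24)/(12*s**2 + 24*s + 60)
d/ds[G] - f(s) = (-25*s**4*exp(5/2)*exp(5*s/2) + 25*s**4*exp(5*s/2) - 50*s**3*exp(5/2)*exp(5*s/2) + 50*s**3*exp(5*s/2) - 225*s**2*exp(5/2)*exp(5*s/2) + 225*s**2*exp(5*s/2) - 200*s*exp(5/2)*exp(5*s/2) + 200*s*exp(5*s/2) + 48*s - 500*exp(5/2)*exp(5*s/2) + 500*exp(5*s/2) + 24)/(12*s**4 + 24*s**3 + 108*s**2 + 96*s + 240) != 0.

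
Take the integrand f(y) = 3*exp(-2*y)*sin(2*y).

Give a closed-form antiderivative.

An antiderivative is F(y) = -3*(sin(2*y) + cos(2*y))*exp(-2*y)/4.

Since d/dy undoes antidifferentiation here, F'(y) = f(y) is required of F(y).
Check: d/dy[-3*(sin(2*y) + cos(2*y))*exp(-2*y)/4] = 3*exp(-2*y)*sin(2*y) = f(y).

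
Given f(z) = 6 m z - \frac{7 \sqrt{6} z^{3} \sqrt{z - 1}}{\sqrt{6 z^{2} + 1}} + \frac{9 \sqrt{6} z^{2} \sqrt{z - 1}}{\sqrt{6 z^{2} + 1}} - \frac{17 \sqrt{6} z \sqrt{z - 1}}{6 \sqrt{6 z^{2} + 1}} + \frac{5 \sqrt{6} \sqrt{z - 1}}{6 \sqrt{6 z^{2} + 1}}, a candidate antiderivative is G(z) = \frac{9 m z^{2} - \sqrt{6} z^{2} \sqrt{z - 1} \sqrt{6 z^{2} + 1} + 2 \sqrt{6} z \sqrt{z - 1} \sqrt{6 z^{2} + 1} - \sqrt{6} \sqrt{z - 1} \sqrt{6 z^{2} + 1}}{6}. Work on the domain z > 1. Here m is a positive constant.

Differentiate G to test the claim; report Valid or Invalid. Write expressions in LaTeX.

d/dz[G] = \frac{36 m z \sqrt{z - 1} \sqrt{6 z^{2} + 1} - 42 \sqrt{6} z^{4} + 96 \sqrt{6} z^{3} - 71 \sqrt{6} z^{2} + 22 \sqrt{6} z - 5 \sqrt{6}}{12 \sqrt{z - 1} \sqrt{6 z^{2} + 1}}
d/dz[G] - f(z) = \frac{\sqrt{3} \left(- 12 \sqrt{3} m z \sqrt{6 z^{2} + 1} + 42 \sqrt{2} z^{3} \sqrt{z - 1} - 54 \sqrt{2} z^{2} \sqrt{z - 1} + 17 \sqrt{2} z \sqrt{z - 1} - 5 \sqrt{2} \sqrt{z - 1}\right)}{12 \sqrt{6 z^{2} + 1}} != 0.

Invalid: d/dz[G] - f = \frac{\sqrt{3} \left(- 12 \sqrt{3} m z \sqrt{6 z^{2} + 1} + 42 \sqrt{2} z^{3} \sqrt{z - 1} - 54 \sqrt{2} z^{2} \sqrt{z - 1} + 17 \sqrt{2} z \sqrt{z - 1} - 5 \sqrt{2} \sqrt{z - 1}\right)}{12 \sqrt{6 z^{2} + 1}}, which is not 0.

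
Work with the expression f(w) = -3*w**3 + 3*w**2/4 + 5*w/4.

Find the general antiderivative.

The integrand splits into summands that can be handled one at a time.
Check: d/dw[-3*w**4/4 + w**3/4 + 5*w**2/8] = -3*w**3 + 3*w**2/4 + 5*w/4 = f(w).

F(w) = -3*w**4/4 + w**3/4 + 5*w**2/8 + C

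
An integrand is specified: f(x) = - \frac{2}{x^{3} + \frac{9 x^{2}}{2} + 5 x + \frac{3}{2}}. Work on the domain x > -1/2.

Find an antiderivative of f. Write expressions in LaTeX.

An antiderivative is F(x) = - \frac{8 \log{\left(x + \frac{1}{2} \right)}}{5} + 2 \log{\left(x + 1 \right)} - \frac{2 \log{\left(x + 3 \right)}}{5}.

The denominator factors as \left(x + 1\right) \left(x + 3\right) \left(2 x + 1\right); partial fractions split f into directly integrable pieces: - \frac{16}{5 \left(2 x + 1\right)} - \frac{2}{5 \left(x + 3\right)} + \frac{2}{x + 1}.
Check: d/dx[- \frac{8 \log{\left(x + \frac{1}{2} \right)}}{5} + 2 \log{\left(x + 1 \right)} - \frac{2 \log{\left(x + 3 \right)}}{5}] = - \frac{4}{2 x^{3} + 9 x^{2} + 10 x + 3}, which equals f(x).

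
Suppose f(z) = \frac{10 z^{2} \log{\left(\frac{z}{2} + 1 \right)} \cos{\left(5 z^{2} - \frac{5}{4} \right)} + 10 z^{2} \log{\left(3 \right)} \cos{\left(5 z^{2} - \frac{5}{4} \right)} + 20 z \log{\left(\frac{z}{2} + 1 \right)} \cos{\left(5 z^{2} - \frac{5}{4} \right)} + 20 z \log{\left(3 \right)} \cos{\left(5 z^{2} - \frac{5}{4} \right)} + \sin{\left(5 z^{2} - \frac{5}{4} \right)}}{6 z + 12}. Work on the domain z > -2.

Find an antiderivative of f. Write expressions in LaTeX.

An antiderivative is F(z) = \frac{\log{\left(\frac{3 z}{2} + 3 \right)} \sin{\left(5 z^{2} - \frac{5}{4} \right)}}{6}.

f has the shape u'v + uv' for u = \frac{\log{\left(\frac{3 z}{2} + 3 \right)}}{6} and v = \sin{\left(5 z^{2} - \frac{5}{4} \right)} — it is the derivative of the product u*v.
Check: d/dz[\frac{\log{\left(\frac{3 z}{2} + 3 \right)} \sin{\left(5 z^{2} - \frac{5}{4} \right)}}{6}] = \frac{10 z^{2} \log{\left(\frac{z}{2} + 1 \right)} \cos{\left(5 z^{2} - \frac{5}{4} \right)} + 10 z^{2} \log{\left(3 \right)} \cos{\left(5 z^{2} - \frac{5}{4} \right)} + 20 z \log{\left(\frac{z}{2} + 1 \right)} \cos{\left(5 z^{2} - \frac{5}{4} \right)} + 20 z \log{\left(3 \right)} \cos{\left(5 z^{2} - \frac{5}{4} \right)} + \sin{\left(5 z^{2} - \frac{5}{4} \right)}}{6 z + 12} = f(z).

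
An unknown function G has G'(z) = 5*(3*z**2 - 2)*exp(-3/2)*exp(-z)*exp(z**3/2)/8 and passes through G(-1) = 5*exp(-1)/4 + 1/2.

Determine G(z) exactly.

G(z) = (2*exp(3/2)*exp(z)*exp(-z**3/2) + 5)*exp(-3/2)*exp(-z)*exp(z**3/2)/4

The substitution u = z**3/2 - z - 3/2 works: G'(z) is exactly (dG/du)*(du/dz) for that inner function.
A general antiderivative is 5*exp(z**3/2 - z - 3/2)/4 + C.
The condition gives C = 5*exp(-1)/4 + 1/2 - (5*exp(-1)/4) = 1/2.
So G(z) = (2*exp(3/2)*exp(z)*exp(-z**3/2) + 5)*exp(-3/2)*exp(-z)*exp(z**3/2)/4.
Check: d/dz[(2*exp(3/2)*exp(z)*exp(-z**3/2) + 5)*exp(-3/2)*exp(-z)*exp(z**3/2)/4] = (15*z**2*exp(z**3) - 10*exp(z**3))*exp(-3/2)*exp(-z)*exp(-z**3/2)/8, which equals G'(z).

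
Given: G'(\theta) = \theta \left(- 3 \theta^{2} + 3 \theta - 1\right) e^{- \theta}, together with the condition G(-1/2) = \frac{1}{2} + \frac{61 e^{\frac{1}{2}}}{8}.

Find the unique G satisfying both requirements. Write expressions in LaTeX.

G(\theta) = \frac{\left(6 \theta^{3} + 12 \theta^{2} + 26 \theta + e^{\theta} + 26\right) e^{- \theta}}{2}

Recognize the product-rule pattern: G'(\theta) = u'v + uv' with u = 3 \theta^{3} + 6 \theta^{2} + 13 \theta + 13, v = e^{- \theta}, so integration by parts undoes it.
A general antiderivative is \left(3 \theta^{3} + 6 \theta^{2} + 13 \theta + 13\right) e^{- \theta} + C.
The condition gives C = \frac{1}{2} + \frac{61 e^{\frac{1}{2}}}{8} - (\frac{61 e^{\frac{1}{2}}}{8}) = \frac{1}{2}.
So G(\theta) = \frac{\left(6 \theta^{3} + 12 \theta^{2} + 26 \theta + e^{\theta} + 26\right) e^{- \theta}}{2}.
Check: d/d\theta[\frac{\left(6 \theta^{3} + 12 \theta^{2} + 26 \theta + e^{\theta} + 26\right) e^{- \theta}}{2}] = \left(- 3 \theta^{3} + 3 \theta^{2} - \theta\right) e^{- \theta}, which equals G'(\theta).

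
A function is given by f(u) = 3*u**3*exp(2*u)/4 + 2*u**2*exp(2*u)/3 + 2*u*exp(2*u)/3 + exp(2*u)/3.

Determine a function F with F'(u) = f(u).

An antiderivative is F(u) = (36*u**3 - 22*u**2 + 54*u - 11)*exp(2*u)/96.

f has the shape v'r + vr' for v = 3*u**3/8 - 11*u**2/48 + 9*u/16 - 11/96 and r = exp(2*u) — it is the derivative of the product v*r.
Check: d/du[(36*u**3 - 22*u**2 + 54*u - 11)*exp(2*u)/96] = 3*u**3*exp(2*u)/4 + 2*u**2*exp(2*u)/3 + 2*u*exp(2*u)/3 + exp(2*u)/3 = f(u).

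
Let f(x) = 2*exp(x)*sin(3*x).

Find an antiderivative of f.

Any candidate F(x) must reproduce f(x) exactly when differentiated.
Check: d/dx[exp(x)*sin(3*x)/5 - 3*exp(x)*cos(3*x)/5] = 2*exp(x)*sin(3*x) = f(x).

An antiderivative is F(x) = exp(x)*sin(3*x)/5 - 3*exp(x)*cos(3*x)/5.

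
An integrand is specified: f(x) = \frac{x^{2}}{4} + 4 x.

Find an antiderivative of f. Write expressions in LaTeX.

Integrate term by term and add the pieces.
Check: d/dx[\frac{x^{2} \left(x + 24\right)}{12}] = \frac{x^{2}}{4} + 4 x = f(x).

An antiderivative is F(x) = \frac{x^{2} \left(x + 24\right)}{12}.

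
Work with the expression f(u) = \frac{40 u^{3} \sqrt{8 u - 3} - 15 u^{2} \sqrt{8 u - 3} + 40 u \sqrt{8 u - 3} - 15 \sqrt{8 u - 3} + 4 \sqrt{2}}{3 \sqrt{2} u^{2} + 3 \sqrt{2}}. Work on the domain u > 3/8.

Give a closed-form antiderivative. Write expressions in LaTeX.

An antiderivative F(u) passes only if d/du[F] lands on f(u) exactly.
Check: d/du[\frac{64 \sqrt{2} u^{2} \sqrt{8 u - 3} - 48 \sqrt{2} u \sqrt{8 u - 3} + 9 \sqrt{2} \sqrt{8 u - 3} + 32 \operatorname{atan}{\left(u \right)}}{24}] = \frac{320 \sqrt{2} u^{4} - 240 \sqrt{2} u^{3} + 365 \sqrt{2} u^{2} - 240 \sqrt{2} u + 8 \sqrt{8 u - 3} + 45 \sqrt{2}}{6 u^{2} \sqrt{8 u - 3} + 6 \sqrt{8 u - 3}}, which equals f(u).

An antiderivative is F(u) = \frac{64 \sqrt{2} u^{2} \sqrt{8 u - 3} - 48 \sqrt{2} u \sqrt{8 u - 3} + 9 \sqrt{2} \sqrt{8 u - 3} + 32 \operatorname{atan}{\left(u \right)}}{24}.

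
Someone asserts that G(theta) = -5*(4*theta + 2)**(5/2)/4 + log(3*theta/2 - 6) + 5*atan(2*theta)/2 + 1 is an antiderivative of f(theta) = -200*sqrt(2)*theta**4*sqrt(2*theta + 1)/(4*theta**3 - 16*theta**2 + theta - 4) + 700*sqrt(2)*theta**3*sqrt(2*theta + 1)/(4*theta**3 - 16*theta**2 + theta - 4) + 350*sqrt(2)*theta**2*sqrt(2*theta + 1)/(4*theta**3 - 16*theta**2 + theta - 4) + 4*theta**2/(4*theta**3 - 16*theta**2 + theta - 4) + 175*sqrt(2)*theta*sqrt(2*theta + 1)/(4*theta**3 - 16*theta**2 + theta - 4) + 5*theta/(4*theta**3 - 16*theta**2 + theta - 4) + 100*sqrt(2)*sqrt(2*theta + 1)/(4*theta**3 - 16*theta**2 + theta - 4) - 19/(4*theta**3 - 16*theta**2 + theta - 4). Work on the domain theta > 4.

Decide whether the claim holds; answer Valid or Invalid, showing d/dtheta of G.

Valid. The derivative of G reproduces f.

d/dtheta[G] = (-200*sqrt(2)*theta**4*sqrt(2*theta + 1) + 700*sqrt(2)*theta**3*sqrt(2*theta + 1) + 350*sqrt(2)*theta**2*sqrt(2*theta + 1) + 4*theta**2 + 175*sqrt(2)*theta*sqrt(2*theta + 1) + 5*theta + 100*sqrt(2)*sqrt(2*theta + 1) - 19)/(4*theta**3 - 16*theta**2 + theta - 4)
This equals f(theta) exactly, so the claim holds.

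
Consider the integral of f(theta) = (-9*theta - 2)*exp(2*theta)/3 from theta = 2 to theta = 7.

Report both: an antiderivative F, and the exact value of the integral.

Antiderivative: F(theta) = (5 - 18*theta)*exp(2*theta)/12; value = -121*exp(14)/12 + 31*exp(4)/12

f has the shape u'v + uv' for u = 5/12 - 3*theta/2 and v = exp(2*theta) — it is the derivative of the product u*v.
F(theta) = (5 - 18*theta)*exp(2*theta)/12 is an antiderivative of f.
Check: d/dtheta[(5 - 18*theta)*exp(2*theta)/12] = -3*theta*exp(2*theta) - 2*exp(2*theta)/3, which equals f(theta).
F(7) = -121*exp(14)/12; F(2) = -31*exp(4)/12.
Integral = F(7) - F(2) = -121*exp(14)/12 + 31*exp(4)/12.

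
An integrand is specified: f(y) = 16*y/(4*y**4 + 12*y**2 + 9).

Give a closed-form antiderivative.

f matches the chain-rule pattern g'(h)*h' with inner function h(y) = 2*y**2 + 3; substituting u = h(y) collapses the integral.
Check: d/dy[-4/(2*y**2 + 3)] = 16*y/(4*y**4 + 12*y**2 + 9) = f(y).

An antiderivative is F(y) = -4/(2*y**2 + 3).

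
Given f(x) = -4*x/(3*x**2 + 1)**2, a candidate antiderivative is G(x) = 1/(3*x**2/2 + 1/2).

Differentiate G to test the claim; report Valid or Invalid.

Invalid: d/dx[G] - f = -8*x/(9*x**4 + 6*x**2 + 1), which is not 0.

d/dx[G] = -12*x/(9*x**4 + 6*x**2 + 1)
d/dx[G] - f(x) = -8*x/(9*x**4 + 6*x**2 + 1) != 0.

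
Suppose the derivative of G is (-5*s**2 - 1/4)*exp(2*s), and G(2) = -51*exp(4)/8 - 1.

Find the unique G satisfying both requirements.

G(s) = (-20*s**2 + 20*s - 11)*exp(2*s)/8 - 1

G'(s) has the shape u'v + uv' for u = -5*s**2/2 + 5*s/2 - 11/8 and v = exp(2*s) — it is the derivative of the product u*v.
A general antiderivative is (-20*s**2 + 20*s - 11)*exp(2*s)/8 + C.
The condition gives C = -51*exp(4)/8 - 1 - (-51*exp(4)/8) = -1.
So G(s) = (-20*s**2 + 20*s - 11)*exp(2*s)/8 - 1.
Check: d/ds[(-20*s**2 + 20*s - 11)*exp(2*s)/8 - 1] = -5*s**2*exp(2*s) - exp(2*s)/4, which equals G'(s).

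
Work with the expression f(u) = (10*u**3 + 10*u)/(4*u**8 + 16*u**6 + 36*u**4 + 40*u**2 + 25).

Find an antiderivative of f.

f matches the chain-rule pattern g'(h)*h' with inner function h(u) = 2*u**4 + 4*u**2 + 5; substituting w = h(u) collapses the integral.
Check: d/du[-5/(4*(2*u**4 + 4*u**2 + 5))] = (10*u**3 + 10*u)/(4*u**8 + 16*u**6 + 36*u**4 + 40*u**2 + 25) = f(u).

An antiderivative is F(u) = -5/(4*(2*u**4 + 4*u**2 + 5)).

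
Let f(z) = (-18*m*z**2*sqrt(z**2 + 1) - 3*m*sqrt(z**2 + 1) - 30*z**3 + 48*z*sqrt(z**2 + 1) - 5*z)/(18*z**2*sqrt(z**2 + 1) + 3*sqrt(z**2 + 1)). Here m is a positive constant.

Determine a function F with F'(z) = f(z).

Differentiate the proposed F(z) back; it has to land on f(z) exactly.
Check: d/dz[(-3*m*z - 5*sqrt(z**2 + 1) + 4*log(2*z**2 + 1/3))/3] = (-18*m*z**2*sqrt(z**2 + 1) - 3*m*sqrt(z**2 + 1) - 30*z**3 + 48*z*sqrt(z**2 + 1) - 5*z)/(18*z**2*sqrt(z**2 + 1) + 3*sqrt(z**2 + 1)) = f(z).

An antiderivative is F(z) = (-3*m*z - 5*sqrt(z**2 + 1) + 4*log(2*z**2 + 1/3))/3.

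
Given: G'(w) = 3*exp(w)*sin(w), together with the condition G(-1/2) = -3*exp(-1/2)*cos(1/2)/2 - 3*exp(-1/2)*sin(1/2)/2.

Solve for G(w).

G(w) = 3*exp(w)*sin(w)/2 - 3*exp(w)*cos(w)/2

Any candidate G(w) must reproduce the stated G'(w) exactly.
A general antiderivative is 3*exp(w)*sin(w)/2 - 3*exp(w)*cos(w)/2 + C.
The condition gives C = -3*exp(-1/2)*cos(1/2)/2 - 3*exp(-1/2)*sin(1/2)/2 - (-3*exp(-1/2)*cos(1/2)/2 - 3*exp(-1/2)*sin(1/2)/2) = 0.
So G(w) = 3*exp(w)*sin(w)/2 - 3*exp(w)*cos(w)/2.
Check: d/dw[3*exp(w)*sin(w)/2 - 3*exp(w)*cos(w)/2] = 3*exp(w)*sin(w) = G'(w).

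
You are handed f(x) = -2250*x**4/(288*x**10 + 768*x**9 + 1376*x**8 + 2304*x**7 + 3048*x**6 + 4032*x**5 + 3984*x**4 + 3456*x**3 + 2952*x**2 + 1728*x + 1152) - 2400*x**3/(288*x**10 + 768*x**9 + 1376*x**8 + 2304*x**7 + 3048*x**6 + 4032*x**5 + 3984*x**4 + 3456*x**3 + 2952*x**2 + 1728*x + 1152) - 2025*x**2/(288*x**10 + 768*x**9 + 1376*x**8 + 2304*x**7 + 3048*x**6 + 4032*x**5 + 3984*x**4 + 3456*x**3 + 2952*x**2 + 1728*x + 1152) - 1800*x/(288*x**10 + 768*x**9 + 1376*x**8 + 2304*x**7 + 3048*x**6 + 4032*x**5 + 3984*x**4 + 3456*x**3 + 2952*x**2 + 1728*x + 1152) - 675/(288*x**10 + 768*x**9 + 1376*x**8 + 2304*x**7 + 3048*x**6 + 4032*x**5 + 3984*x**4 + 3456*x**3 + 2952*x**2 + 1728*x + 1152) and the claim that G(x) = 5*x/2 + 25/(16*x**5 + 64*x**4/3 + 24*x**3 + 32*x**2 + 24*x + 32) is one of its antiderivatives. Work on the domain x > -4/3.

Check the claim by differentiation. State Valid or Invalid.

Invalid: d/dx[G] - f = 5/2, which is not 0.

d/dx[G] = (720*x**10 + 1920*x**9 + 3440*x**8 + 5760*x**7 + 7620*x**6 + 10080*x**5 + 7710*x**4 + 6240*x**3 + 5355*x**2 + 2520*x + 2205)/(288*x**10 + 768*x**9 + 1376*x**8 + 2304*x**7 + 3048*x**6 + 4032*x**5 + 3984*x**4 + 3456*x**3 + 2952*x**2 + 1728*x + 1152)
d/dx[G] - f(x) = 5/2 != 0.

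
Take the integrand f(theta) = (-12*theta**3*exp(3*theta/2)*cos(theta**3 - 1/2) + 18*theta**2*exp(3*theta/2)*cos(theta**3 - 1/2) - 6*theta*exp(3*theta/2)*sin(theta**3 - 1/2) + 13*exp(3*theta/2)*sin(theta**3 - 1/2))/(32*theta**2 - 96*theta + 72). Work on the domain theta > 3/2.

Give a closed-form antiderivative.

An antiderivative is F(theta) = -exp(3*theta/2)*sin(theta**3 - 1/2)/(4*(2*theta - 3)).

Whatever form F(theta) takes, F'(theta) = f(theta) is non-negotiable.
Check: d/dtheta[-exp(3*theta/2)*sin(theta**3 - 1/2)/(4*(2*theta - 3))] = (-12*theta**3*exp(3*theta/2)*cos(theta**3 - 1/2) + 18*theta**2*exp(3*theta/2)*cos(theta**3 - 1/2) - 6*theta*exp(3*theta/2)*sin(theta**3 - 1/2) + 13*exp(3*theta/2)*sin(theta**3 - 1/2))/(32*theta**2 - 96*theta + 72) = f(theta).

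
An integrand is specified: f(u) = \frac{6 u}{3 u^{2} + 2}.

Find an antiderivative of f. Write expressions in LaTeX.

An antiderivative is F(u) = \log{\left(3 u^{2} + 2 \right)}.

f matches the chain-rule pattern g'(h)*h' with inner function h(u) = 3 u^{2} + 2; substituting w = h(u) collapses the integral.
Check: d/du[\log{\left(3 u^{2} + 2 \right)}] = \frac{6 u}{3 u^{2} + 2} = f(u).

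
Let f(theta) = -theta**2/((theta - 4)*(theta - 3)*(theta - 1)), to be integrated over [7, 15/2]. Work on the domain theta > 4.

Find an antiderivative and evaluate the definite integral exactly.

The denominator factors as (theta - 4)*(theta - 3)*(theta - 1); partial fractions split f into directly integrable pieces: -1/(6*(theta - 1)) + 9/(2*(theta - 3)) - 16/(3*(theta - 4)).
F(theta) = -16*log(theta - 4)/3 + 9*log(theta - 3)/2 - log(theta - 1)/6 is an antiderivative of f.
Check: d/dtheta[-16*log(theta - 4)/3 + 9*log(theta - 3)/2 - log(theta - 1)/6] = -theta**2/(theta**3 - 8*theta**2 + 19*theta - 12), which equals f(theta).
F(15/2) = -16*log(7/2)/3 - log(13/2)/6 + 9*log(9/2)/2; F(7) = -16*log(3)/3 - log(6)/6 + 9*log(4)/2.
Integral = F(15/2) - F(7) = -16*log(7/2)/3 - 9*log(4)/2 - log(13/2)/6 + log(6)/6 + 16*log(3)/3 + 9*log(9/2)/2.

Antiderivative: F(theta) = -16*log(theta - 4)/3 + 9*log(theta - 3)/2 - log(theta - 1)/6; value = -16*log(7/2)/3 - 9*log(4)/2 - log(13/2)/6 + log(6)/6 + 16*log(3)/3 + 9*log(9/2)/2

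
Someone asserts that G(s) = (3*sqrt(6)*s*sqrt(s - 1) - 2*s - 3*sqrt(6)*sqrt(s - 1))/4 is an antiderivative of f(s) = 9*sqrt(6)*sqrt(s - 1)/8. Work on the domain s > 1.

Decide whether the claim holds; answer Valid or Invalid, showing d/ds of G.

Invalid: d/ds[G] - f = -1/2, which is not 0.

d/ds[G] = (9*sqrt(6)*s - 4*sqrt(s - 1) - 9*sqrt(6))/(8*sqrt(s - 1))
d/ds[G] - f(s) = -1/2 != 0.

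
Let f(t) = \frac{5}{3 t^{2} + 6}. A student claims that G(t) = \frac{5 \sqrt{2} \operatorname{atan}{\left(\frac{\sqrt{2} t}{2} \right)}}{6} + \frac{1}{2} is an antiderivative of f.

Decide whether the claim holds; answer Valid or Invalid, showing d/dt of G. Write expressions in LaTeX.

d/dt[G] = \frac{5}{3 t^{2} + 6}
This equals f(t) exactly, so the claim holds.

Valid - differentiating G returns exactly f.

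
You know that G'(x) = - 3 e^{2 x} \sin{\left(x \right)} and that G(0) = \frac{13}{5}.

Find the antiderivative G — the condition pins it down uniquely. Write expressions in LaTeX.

Recover the given G'(x) by differentiating a candidate G(x); any mismatch rules it out.
A general antiderivative is - \frac{6 e^{2 x} \sin{\left(x \right)}}{5} + \frac{3 e^{2 x} \cos{\left(x \right)}}{5} + C.
The condition gives C = \frac{13}{5} - (\frac{3}{5}) = 2.
So G(x) = \frac{- 6 e^{2 x} \sin{\left(x \right)} + 3 e^{2 x} \cos{\left(x \right)} + 10}{5}.
Check: d/dx[\frac{- 6 e^{2 x} \sin{\left(x \right)} + 3 e^{2 x} \cos{\left(x \right)} + 10}{5}] = - 3 e^{2 x} \sin{\left(x \right)} = G'(x).

G(x) = \frac{- 6 e^{2 x} \sin{\left(x \right)} + 3 e^{2 x} \cos{\left(x \right)} + 10}{5}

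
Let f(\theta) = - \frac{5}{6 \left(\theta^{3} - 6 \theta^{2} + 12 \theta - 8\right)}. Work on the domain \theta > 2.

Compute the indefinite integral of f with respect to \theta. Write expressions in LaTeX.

F(\theta) = \frac{5}{12 \theta^{2} - 48 \theta + 48} + C

Differentiate the proposed F(\theta) back; it has to land on f(\theta) exactly.
Check: d/d\theta[\frac{5}{12 \theta^{2} - 48 \theta + 48}] = - \frac{5}{6 \theta^{3} - 36 \theta^{2} + 72 \theta - 48}, which equals f(\theta).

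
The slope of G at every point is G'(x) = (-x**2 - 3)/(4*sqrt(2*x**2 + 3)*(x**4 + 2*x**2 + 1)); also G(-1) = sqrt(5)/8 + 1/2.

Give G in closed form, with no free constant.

Whatever form G(x) takes, its d/dx must return the stated G'(x).
A general antiderivative is -x*sqrt(2*x**2 + 3)/(4*(x**2 + 1)) + C.
The condition gives C = sqrt(5)/8 + 1/2 - (sqrt(5)/8) = 1/2.
So G(x) = -x*sqrt(2*x**2 + 3)/(4*(x**2 + 1)) + 1/2.
Check: d/dx[-x*sqrt(2*x**2 + 3)/(4*(x**2 + 1)) + 1/2] = (-x**2 - 3)/(4*x**4*sqrt(2*x**2 + 3) + 8*x**2*sqrt(2*x**2 + 3) + 4*sqrt(2*x**2 + 3)), which equals G'(x).

G(x) = -x*sqrt(2*x**2 + 3)/(4*(x**2 + 1)) + 1/2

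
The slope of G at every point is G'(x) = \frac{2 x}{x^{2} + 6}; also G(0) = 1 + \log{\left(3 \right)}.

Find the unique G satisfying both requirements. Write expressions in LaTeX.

G(x) = \log{\left(\frac{x^{2}}{2} + 3 \right)} + 1

The substitution u = \frac{x^{2}}{2} + 3 works: G'(x) is exactly (dG/du)*(du/dx) for that inner function.
A general antiderivative is \log{\left(\frac{x^{2}}{2} + 3 \right)} + C.
The condition gives C = 1 + \log{\left(3 \right)} - (\log{\left(3 \right)}) = 1.
So G(x) = \log{\left(\frac{x^{2}}{2} + 3 \right)} + 1.
Check: d/dx[\log{\left(\frac{x^{2}}{2} + 3 \right)} + 1] = \frac{2 x}{x^{2} + 6} = G'(x).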